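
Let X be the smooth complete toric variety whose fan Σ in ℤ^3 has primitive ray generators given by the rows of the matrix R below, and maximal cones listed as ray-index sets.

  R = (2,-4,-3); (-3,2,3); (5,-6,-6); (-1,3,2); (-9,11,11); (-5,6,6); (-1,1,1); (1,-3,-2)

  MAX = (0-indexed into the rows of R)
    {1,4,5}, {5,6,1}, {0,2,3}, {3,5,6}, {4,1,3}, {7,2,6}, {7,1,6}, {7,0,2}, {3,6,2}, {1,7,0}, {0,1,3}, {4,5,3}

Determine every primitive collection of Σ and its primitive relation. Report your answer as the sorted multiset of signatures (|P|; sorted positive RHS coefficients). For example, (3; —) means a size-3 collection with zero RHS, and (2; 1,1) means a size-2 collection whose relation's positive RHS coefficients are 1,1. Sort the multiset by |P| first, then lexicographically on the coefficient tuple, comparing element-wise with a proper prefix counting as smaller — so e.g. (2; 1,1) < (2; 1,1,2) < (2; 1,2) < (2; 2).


12 collections generate NE(X_Σ); each relation:

  P = {2,5}:  v_{2} + v_{5} = 0 — sig = (2; —)
  P = {3,7}:  v_{3} + v_{7} = 0 — sig = (2; —)
  P = {0,5}:  v_{0} + v_{5} = v_{1} — sig = (2; 1)
  P = {0,6}:  v_{0} + v_{6} = v_{7} — sig = (2; 1)
  P = {1,2}:  v_{1} + v_{2} = v_{0} — sig = (2; 1)
  P = {2,4}:  v_{2} + v_{4} = v_{1} + v_{3} — sig = (2; 1,1)
  P = {4,7}:  v_{4} + v_{7} = v_{1} + v_{5} — sig = (2; 1,1)
  P = {5,7}:  v_{5} + v_{7} = v_{1} + v_{6} — sig = (2; 1,1)
  P = {0,4}:  v_{0} + v_{4} = 2·v_{1} + v_{3} — sig = (2; 1,2)
  P = {4,6}:  v_{4} + v_{6} = 2·v_{5} — sig = (2; 2)
  P = {1,3,5}:  v_{1} + v_{3} + v_{5} = v_{4} — sig = (3; 1)
  P = {1,3,6}:  v_{1} + v_{3} + v_{6} = v_{5} — sig = (3; 1)

Sorted signature multiset PRS(X):
[(2; —), (2; —), (2; 1), (2; 1), (2; 1), (2; 1,1), (2; 1,1), (2; 1,1), (2; 1,2), (2; 2), (3; 1), (3; 1)]


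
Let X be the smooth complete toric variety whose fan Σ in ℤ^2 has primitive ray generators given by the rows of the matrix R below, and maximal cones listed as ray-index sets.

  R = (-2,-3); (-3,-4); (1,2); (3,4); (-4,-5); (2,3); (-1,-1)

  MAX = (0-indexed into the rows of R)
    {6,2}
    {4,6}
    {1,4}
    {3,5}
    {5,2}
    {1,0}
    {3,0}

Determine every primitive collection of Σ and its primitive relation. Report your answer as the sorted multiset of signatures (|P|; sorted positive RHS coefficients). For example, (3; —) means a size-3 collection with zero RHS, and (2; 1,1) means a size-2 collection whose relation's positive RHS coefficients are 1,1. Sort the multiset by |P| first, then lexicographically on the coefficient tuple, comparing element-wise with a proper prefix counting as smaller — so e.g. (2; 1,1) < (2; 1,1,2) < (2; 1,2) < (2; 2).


The 14 primitive collections of Σ (r=7, n=2):

  P = {0,5}:  v_{0} + v_{5} = 0  so sig = (2; —)
  P = {1,3}:  v_{1} + v_{3} = 0  so sig = (2; —)
  P = {0,2}:  v_{0} + v_{2} = v_{6}  so sig = (2; 1)
  P = {0,6}:  v_{0} + v_{6} = v_{1}  so sig = (2; 1)
  P = {1,5}:  v_{1} + v_{5} = v_{6}  so sig = (2; 1)
  P = {1,6}:  v_{1} + v_{6} = v_{4}  so sig = (2; 1)
  P = {3,4}:  v_{3} + v_{4} = v_{6}  so sig = (2; 1)
  P = {3,6}:  v_{3} + v_{6} = v_{5}  so sig = (2; 1)
  P = {5,6}:  v_{5} + v_{6} = v_{2}  so sig = (2; 1)
  P = {0,4}:  v_{0} + v_{4} = 2·v_{1}  so sig = (2; 2)
  P = {1,2}:  v_{1} + v_{2} = 2·v_{6}  so sig = (2; 2)
  P = {2,3}:  v_{2} + v_{3} = 2·v_{5}  so sig = (2; 2)
  P = {4,5}:  v_{4} + v_{5} = 2·v_{6}  so sig = (2; 2)
  P = {2,4}:  v_{2} + v_{4} = 3·v_{6}  so sig = (2; 3)

Signatures (|P|; sorted positive RHS coefficients), sorted:
[(2; —), (2; —), (2; 1), (2; 1), (2; 1), (2; 1), (2; 1), (2; 1), (2; 1), (2; 2), (2; 2), (2; 2), (2; 2), (2; 3)]


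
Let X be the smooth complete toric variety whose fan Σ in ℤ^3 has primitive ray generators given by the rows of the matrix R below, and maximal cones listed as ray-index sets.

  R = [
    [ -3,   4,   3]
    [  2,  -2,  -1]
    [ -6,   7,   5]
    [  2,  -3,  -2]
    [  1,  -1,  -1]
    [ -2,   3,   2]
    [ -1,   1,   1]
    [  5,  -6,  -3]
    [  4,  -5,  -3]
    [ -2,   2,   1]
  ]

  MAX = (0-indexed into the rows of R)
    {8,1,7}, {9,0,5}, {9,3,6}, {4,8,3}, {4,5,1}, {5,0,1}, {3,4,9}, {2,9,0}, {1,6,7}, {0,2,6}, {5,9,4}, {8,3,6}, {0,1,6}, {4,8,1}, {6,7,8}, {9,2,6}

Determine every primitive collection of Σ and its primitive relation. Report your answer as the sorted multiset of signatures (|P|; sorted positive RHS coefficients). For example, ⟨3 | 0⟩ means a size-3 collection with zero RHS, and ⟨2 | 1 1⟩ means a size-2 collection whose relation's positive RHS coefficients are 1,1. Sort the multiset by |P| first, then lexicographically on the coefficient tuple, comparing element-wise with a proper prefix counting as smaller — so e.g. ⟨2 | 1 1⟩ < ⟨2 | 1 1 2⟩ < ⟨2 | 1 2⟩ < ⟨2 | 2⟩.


Δ(Σ) — 10 vertices, 23 min non-faces:

  P = {1,9}:  v_{1} + v_{9} = 0  →  sig = ⟨2 | 0⟩
  P = {3,5}:  v_{3} + v_{5} = 0  →  sig = ⟨2 | 0⟩
  P = {4,6}:  v_{4} + v_{6} = 0  →  sig = ⟨2 | 0⟩
  P = {0,3}:  v_{0} + v_{3} = v_{6}  →  sig = ⟨2 | 1⟩
  P = {0,4}:  v_{0} + v_{4} = v_{5}  →  sig = ⟨2 | 1⟩
  P = {1,3}:  v_{1} + v_{3} = v_{8}  →  sig = ⟨2 | 1⟩
  P = {5,6}:  v_{5} + v_{6} = v_{0}  →  sig = ⟨2 | 1⟩
  P = {5,8}:  v_{5} + v_{8} = v_{1}  →  sig = ⟨2 | 1⟩
  P = {8,9}:  v_{8} + v_{9} = v_{3}  →  sig = ⟨2 | 1⟩
  P = {0,8}:  v_{0} + v_{8} = v_{1} + v_{6}  →  sig = ⟨2 | 1 1⟩
  P = {1,2}:  v_{1} + v_{2} = v_{0} + v_{6}  →  sig = ⟨2 | 1 1⟩
  P = {2,4}:  v_{2} + v_{4} = v_{0} + v_{9}  →  sig = ⟨2 | 1 1⟩
  P = {4,7}:  v_{4} + v_{7} = v_{1} + v_{8}  →  sig = ⟨2 | 1 1⟩
  P = {7,9}:  v_{7} + v_{9} = v_{6} + v_{8}  →  sig = ⟨2 | 1 1⟩
  P = {2,3}:  v_{2} + v_{3} = 2·v_{6} + v_{9}  →  sig = ⟨2 | 1 2⟩
  P = {2,5}:  v_{2} + v_{5} = 2·v_{0} + v_{9}  →  sig = ⟨2 | 1 2⟩
  P = {3,7}:  v_{3} + v_{7} = v_{6} + 2·v_{8}  →  sig = ⟨2 | 1 2⟩
  P = {5,7}:  v_{5} + v_{7} = 2·v_{1} + v_{6}  →  sig = ⟨2 | 1 2⟩
  P = {2,7}:  v_{2} + v_{7} = v_{1} + 3·v_{6}  →  sig = ⟨2 | 1 3⟩
  P = {2,8}:  v_{2} + v_{8} = 2·v_{6}  →  sig = ⟨2 | 2⟩
  P = {0,7}:  v_{0} + v_{7} = 2·v_{1} + 2·v_{6}  →  sig = ⟨2 | 2 2⟩
  P = {0,6,9}:  v_{0} + v_{6} + v_{9} = v_{2}  →  sig = ⟨3 | 1⟩
  P = {1,6,8}:  v_{1} + v_{6} + v_{8} = v_{7}  →  sig = ⟨3 | 1⟩

Signatures (|P|; sorted positive RHS coefficients), sorted:
    ⟨2 | 0⟩
    ⟨2 | 0⟩
    ⟨2 | 0⟩
    ⟨2 | 1⟩
    ⟨2 | 1⟩
    ⟨2 | 1⟩
    ⟨2 | 1⟩
    ⟨2 | 1⟩
    ⟨2 | 1⟩
    ⟨2 | 1 1⟩
    ⟨2 | 1 1⟩
    ⟨2 | 1 1⟩
    ⟨2 | 1 1⟩
    ⟨2 | 1 1⟩
    ⟨2 | 1 2⟩
    ⟨2 | 1 2⟩
    ⟨2 | 1 2⟩
    ⟨2 | 1 2⟩
    ⟨2 | 1 3⟩
    ⟨2 | 2⟩
    ⟨2 | 2 2⟩
    ⟨3 | 1⟩
    ⟨3 | 1⟩


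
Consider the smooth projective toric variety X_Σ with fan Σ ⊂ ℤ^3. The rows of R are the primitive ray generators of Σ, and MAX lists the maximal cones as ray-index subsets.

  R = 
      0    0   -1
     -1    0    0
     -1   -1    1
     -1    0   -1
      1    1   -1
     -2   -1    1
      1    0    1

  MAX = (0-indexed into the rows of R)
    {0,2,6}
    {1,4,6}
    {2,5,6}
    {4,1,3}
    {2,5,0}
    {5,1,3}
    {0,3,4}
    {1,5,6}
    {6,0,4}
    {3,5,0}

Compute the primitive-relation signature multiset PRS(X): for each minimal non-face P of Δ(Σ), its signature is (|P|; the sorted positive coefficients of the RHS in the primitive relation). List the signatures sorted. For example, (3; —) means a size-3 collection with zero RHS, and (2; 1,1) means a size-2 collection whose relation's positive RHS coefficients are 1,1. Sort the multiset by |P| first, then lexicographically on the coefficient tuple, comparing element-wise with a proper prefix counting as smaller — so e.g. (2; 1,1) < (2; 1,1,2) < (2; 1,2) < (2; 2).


The 7 primitive collections of Σ (r=7, n=3):

  • {2,4}:  v_{2} + v_{4} = 0 ; sig = (2; —)
  • {3,6}:  v_{3} + v_{6} = 0 ; sig = (2; —)
  • {0,1}:  v_{0} + v_{1} = v_{3} ; sig = (2; 1)
  • {1,2}:  v_{1} + v_{2} = v_{5} ; sig = (2; 1)
  • {4,5}:  v_{4} + v_{5} = v_{1} ; sig = (2; 1)
  • {2,3}:  v_{2} + v_{3} = v_{0} + v_{5} ; sig = (2; 1,1)
  • {0,5,6}:  v_{0} + v_{5} + v_{6} = v_{2} ; sig = (3; 1)

so the primitive-relation signature multiset is
    |P|=2: 6 collections, coeffs (), (), (1), (1), (1), (1,1)
    |P|=3: 1 collection, coeffs (1)


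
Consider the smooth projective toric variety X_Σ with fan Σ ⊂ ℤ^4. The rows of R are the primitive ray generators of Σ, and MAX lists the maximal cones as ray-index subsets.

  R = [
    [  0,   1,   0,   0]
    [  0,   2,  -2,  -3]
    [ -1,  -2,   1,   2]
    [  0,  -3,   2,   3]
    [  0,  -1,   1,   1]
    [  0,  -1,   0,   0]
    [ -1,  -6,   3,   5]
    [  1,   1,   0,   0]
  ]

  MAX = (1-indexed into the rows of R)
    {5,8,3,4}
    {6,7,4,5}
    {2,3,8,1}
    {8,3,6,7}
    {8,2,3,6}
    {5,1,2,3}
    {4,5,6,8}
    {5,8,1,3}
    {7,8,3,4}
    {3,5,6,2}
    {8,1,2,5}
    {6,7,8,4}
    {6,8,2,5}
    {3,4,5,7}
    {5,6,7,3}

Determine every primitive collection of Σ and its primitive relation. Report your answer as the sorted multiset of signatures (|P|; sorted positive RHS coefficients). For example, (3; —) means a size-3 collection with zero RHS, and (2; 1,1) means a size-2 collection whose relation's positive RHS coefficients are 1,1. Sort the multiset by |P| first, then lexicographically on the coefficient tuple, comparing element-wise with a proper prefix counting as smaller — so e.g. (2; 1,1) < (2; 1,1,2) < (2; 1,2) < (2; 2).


The 9 primitive collections of Σ (r=8, n=4):

  • {1,6}:  v_{1} + v_{6} = 0  ⇒ sig = (2; —)
  • {2,4}:  v_{2} + v_{4} = v_{6}  ⇒ sig = (2; 1)
  • {1,7}:  v_{1} + v_{7} = v_{3} + v_{4}  ⇒ sig = (2; 1,1)
  • {1,4}:  v_{1} + v_{4} = v_{3} + v_{5} + v_{8}  ⇒ sig = (2; 1,1,1)
  • {2,7}:  v_{2} + v_{7} = v_{3} + 2·v_{6}  ⇒ sig = (2; 1,2)
  • {3,4,6}:  v_{3} + v_{4} + v_{6} = v_{7}  ⇒ sig = (3; 1)
  • {5,7,8}:  v_{5} + v_{7} + v_{8} = 2·v_{4}  ⇒ sig = (3; 2)
  • {2,3,5,8}:  v_{2} + v_{3} + v_{5} + v_{8} = 0  ⇒ sig = (4; —)
  • {3,5,6,8}:  v_{3} + v_{5} + v_{6} + v_{8} = v_{4}  ⇒ sig = (4; 1)

Hence PRS(X_Σ) =
[(2; —), (2; 1), (2; 1,1), (2; 1,1,1), (2; 1,2), (3; 1), (3; 2), (4; —), (4; 1)]


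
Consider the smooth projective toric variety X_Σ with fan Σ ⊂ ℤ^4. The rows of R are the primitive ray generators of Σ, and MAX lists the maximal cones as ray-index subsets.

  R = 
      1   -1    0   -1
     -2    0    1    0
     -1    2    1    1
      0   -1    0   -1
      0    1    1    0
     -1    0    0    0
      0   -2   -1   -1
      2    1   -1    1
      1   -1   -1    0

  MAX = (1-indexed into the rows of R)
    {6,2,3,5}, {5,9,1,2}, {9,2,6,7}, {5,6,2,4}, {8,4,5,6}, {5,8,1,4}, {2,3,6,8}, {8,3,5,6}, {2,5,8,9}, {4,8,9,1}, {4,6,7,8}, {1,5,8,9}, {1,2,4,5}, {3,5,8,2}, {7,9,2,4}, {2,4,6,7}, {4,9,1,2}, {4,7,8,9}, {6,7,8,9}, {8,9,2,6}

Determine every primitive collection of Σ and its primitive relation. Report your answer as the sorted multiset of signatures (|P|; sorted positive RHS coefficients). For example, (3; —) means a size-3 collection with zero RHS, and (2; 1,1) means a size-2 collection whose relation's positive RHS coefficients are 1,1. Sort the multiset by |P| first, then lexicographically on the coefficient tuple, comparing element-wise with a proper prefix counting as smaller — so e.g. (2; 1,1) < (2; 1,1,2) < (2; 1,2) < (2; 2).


The 14 primitive collections of Σ (r=9, n=4):

  P={1,3}:  v_{1} + v_{3} = v_{5} — sig = (2; 1)
  P={1,6}:  v_{1} + v_{6} = v_{4} — sig = (2; 1)
  P={3,7}:  v_{3} + v_{7} = v_{6} — sig = (2; 1)
  P={5,7}:  v_{5} + v_{7} = v_{4} — sig = (2; 1)
  P={3,4}:  v_{3} + v_{4} = v_{5} + v_{6} — sig = (2; 1,1)
  P={3,9}:  v_{3} + v_{9} = v_{2} + v_{8} — sig = (2; 1,1)
  P={1,7}:  v_{1} + v_{7} = 2·v_{4} + v_{9} — sig = (2; 1,2)
  P={2,4,8}:  v_{2} + v_{4} + v_{8} = 0 — sig = (3; —)
  P={5,6,9}:  v_{5} + v_{6} + v_{9} = 0 — sig = (3; —)
  P={4,5,9}:  v_{4} + v_{5} + v_{9} = v_{1} — sig = (3; 1)
  P={4,6,9}:  v_{4} + v_{6} + v_{9} = v_{7} — sig = (3; 1)
  P={1,2,8}:  v_{1} + v_{2} + v_{8} = v_{5} + v_{9} — sig = (3; 1,1)
  P={2,7,8}:  v_{2} + v_{7} + v_{8} = v_{6} + v_{9} — sig = (3; 1,1)
  P={2,5,6,8}:  v_{2} + v_{5} + v_{6} + v_{8} = v_{3} — sig = (4; 1)

Signatures (|P|; sorted positive RHS coefficients), sorted:
[(2; 1), (2; 1), (2; 1), (2; 1), (2; 1,1), (2; 1,1), (2; 1,2), (3; —), (3; —), (3; 1), (3; 1), (3; 1,1), (3; 1,1), (4; 1)]


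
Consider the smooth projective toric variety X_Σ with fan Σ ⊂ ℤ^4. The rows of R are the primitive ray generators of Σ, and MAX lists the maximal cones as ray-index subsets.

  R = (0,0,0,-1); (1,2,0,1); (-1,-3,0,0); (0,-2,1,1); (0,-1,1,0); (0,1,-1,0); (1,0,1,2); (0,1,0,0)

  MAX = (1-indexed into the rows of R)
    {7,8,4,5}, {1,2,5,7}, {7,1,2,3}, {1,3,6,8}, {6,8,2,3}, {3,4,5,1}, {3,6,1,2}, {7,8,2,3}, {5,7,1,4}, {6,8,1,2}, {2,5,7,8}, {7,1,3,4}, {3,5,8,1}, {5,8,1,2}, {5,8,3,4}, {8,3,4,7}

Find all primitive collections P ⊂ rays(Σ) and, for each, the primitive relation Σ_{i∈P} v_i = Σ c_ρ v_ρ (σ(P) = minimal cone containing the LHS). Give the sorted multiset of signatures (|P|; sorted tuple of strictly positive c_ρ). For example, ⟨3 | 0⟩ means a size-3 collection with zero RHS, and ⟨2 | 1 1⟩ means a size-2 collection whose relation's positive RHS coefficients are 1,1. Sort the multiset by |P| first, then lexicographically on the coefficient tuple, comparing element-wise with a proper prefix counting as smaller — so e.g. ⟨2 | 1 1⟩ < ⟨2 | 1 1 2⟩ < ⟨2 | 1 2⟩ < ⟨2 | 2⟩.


Δ(Σ) — 8 vertices, 9 min non-faces:

  {5,6}:  v_{5} + v_{6} = 0 ; sig = ⟨2 | 0⟩
  {2,4}:  v_{2} + v_{4} = v_{7} ; sig = ⟨2 | 1⟩
  {4,6}:  v_{4} + v_{6} = v_{2} + v_{3} ; sig = ⟨2 | 1 1⟩
  {6,7}:  v_{6} + v_{7} = 2·v_{2} + v_{3} ; sig = ⟨2 | 1 2⟩
  {1,4,8}:  v_{1} + v_{4} + v_{8} = v_{5} ; sig = ⟨3 | 1⟩
  {2,3,5}:  v_{2} + v_{3} + v_{5} = v_{4} ; sig = ⟨3 | 1⟩
  {1,7,8}:  v_{1} + v_{7} + v_{8} = v_{2} + v_{5} ; sig = ⟨3 | 1 1⟩
  {3,5,7}:  v_{3} + v_{5} + v_{7} = 2·v_{4} ; sig = ⟨3 | 2⟩
  {1,2,3,8}:  v_{1} + v_{2} + v_{3} + v_{8} = 0 ; sig = ⟨4 | 0⟩

so the primitive-relation signature multiset is
[⟨2 | 0⟩, ⟨2 | 1⟩, ⟨2 | 1 1⟩, ⟨2 | 1 2⟩, ⟨3 | 1⟩, ⟨3 | 1⟩, ⟨3 | 1 1⟩, ⟨3 | 2⟩, ⟨4 | 0⟩]


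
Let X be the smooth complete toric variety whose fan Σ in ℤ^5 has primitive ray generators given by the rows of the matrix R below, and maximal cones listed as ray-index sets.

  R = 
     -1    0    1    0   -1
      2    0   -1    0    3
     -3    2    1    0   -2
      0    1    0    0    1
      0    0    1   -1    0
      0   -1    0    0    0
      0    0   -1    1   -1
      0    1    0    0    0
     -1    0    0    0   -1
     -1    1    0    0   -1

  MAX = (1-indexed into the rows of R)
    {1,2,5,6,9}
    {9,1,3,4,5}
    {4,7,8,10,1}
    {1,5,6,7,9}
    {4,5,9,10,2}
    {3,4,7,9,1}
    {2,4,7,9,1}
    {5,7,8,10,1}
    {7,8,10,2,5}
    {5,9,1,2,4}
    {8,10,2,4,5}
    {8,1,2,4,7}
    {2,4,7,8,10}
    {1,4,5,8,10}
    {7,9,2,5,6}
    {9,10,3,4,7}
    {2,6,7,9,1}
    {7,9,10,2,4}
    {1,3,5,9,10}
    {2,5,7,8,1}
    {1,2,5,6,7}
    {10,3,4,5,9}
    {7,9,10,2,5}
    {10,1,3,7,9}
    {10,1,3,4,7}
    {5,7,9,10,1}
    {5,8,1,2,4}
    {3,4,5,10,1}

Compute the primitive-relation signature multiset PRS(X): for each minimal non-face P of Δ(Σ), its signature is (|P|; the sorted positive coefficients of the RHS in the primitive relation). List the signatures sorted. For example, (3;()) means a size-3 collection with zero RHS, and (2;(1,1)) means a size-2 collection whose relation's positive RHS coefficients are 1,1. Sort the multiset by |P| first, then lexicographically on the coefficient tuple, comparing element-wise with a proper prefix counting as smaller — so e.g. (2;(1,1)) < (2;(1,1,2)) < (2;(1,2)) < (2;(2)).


|primitive collections| = 12. Relations:

  • {6,8}:  v_{6} + v_{8} = 0 — sig = (2;())
  • {6,10}:  v_{6} + v_{10} = v_{9} — sig = (2;(1))
  • {8,9}:  v_{8} + v_{9} = v_{10} — sig = (2;(1))
  • {4,6}:  v_{4} + v_{6} = v_{1} + v_{2} + v_{9} — sig = (2;(1,1,1))
  • {3,6}:  v_{3} + v_{6} = v_{1} + v_{4} + 2·v_{9} — sig = (2;(1,1,2))
  • {3,8}:  v_{3} + v_{8} = v_{1} + v_{4} + 2·v_{10} — sig = (2;(1,1,2))
  • {2,3}:  v_{2} + v_{3} = 2·v_{4} + v_{9} — sig = (2;(1,2))
  • {1,2,10}:  v_{1} + v_{2} + v_{10} = v_{4} — sig = (3;(1))
  • {4,5,7}:  v_{4} + v_{5} + v_{7} = v_{8} — sig = (3;(1))
  • {3,5,7}:  v_{3} + v_{5} + v_{7} = v_{1} + 2·v_{10} — sig = (3;(1,2))
  • {1,4,9,10}:  v_{1} + v_{4} + v_{9} + v_{10} = v_{3} — sig = (4;(1))
  • {1,2,5,7,9}:  v_{1} + v_{2} + v_{5} + v_{7} + v_{9} = 0 — sig = (5;())

Signatures (|P|; sorted positive RHS coefficients), sorted:
{ (2;()),  (2;(1)) ×2,  (2;(1,1,1)),  (2;(1,1,2)) ×2,  (2;(1,2)),  (3;(1)) ×2,  (3;(1,2)),  (4;(1)),  (5;()) }


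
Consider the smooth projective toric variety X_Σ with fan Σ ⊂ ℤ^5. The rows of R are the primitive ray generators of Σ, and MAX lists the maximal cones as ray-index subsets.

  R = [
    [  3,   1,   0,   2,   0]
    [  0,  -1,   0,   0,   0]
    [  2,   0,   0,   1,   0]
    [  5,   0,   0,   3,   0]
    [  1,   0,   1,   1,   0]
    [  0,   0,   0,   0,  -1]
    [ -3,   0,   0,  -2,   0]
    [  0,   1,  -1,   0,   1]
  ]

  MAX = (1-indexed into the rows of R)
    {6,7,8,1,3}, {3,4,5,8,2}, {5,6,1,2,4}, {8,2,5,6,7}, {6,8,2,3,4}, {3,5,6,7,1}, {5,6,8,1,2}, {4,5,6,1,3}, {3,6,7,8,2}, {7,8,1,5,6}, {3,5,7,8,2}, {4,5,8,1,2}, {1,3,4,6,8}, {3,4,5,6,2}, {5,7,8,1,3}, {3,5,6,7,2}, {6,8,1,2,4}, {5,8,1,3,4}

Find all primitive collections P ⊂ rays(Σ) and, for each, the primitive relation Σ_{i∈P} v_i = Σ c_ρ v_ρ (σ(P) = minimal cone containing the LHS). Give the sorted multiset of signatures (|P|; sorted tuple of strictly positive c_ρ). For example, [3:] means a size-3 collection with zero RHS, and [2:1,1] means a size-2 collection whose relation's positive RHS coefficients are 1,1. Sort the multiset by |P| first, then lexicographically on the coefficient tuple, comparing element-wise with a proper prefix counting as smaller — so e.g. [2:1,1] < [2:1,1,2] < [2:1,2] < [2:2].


5 minimal non-faces of Δ(Σ) (on 8 rays):

  P = {4,7}:  v_{4} + v_{7} = v_{3}  →  sig = [2:1]
  P = {1,2,7}:  v_{1} + v_{2} + v_{7} = 0  →  sig = [3:]
  P = {1,2,3}:  v_{1} + v_{2} + v_{3} = v_{4}  →  sig = [3:1]
  P = {3,5,6,8}:  v_{3} + v_{5} + v_{6} + v_{8} = v_{1}  →  sig = [4:1]
  P = {4,5,6,8}:  v_{4} + v_{5} + v_{6} + v_{8} = 2·v_{1} + v_{2}  →  sig = [4:1,2]

so the primitive-relation signature multiset is
[[2:1], [3:], [3:1], [4:1], [4:1,2]]


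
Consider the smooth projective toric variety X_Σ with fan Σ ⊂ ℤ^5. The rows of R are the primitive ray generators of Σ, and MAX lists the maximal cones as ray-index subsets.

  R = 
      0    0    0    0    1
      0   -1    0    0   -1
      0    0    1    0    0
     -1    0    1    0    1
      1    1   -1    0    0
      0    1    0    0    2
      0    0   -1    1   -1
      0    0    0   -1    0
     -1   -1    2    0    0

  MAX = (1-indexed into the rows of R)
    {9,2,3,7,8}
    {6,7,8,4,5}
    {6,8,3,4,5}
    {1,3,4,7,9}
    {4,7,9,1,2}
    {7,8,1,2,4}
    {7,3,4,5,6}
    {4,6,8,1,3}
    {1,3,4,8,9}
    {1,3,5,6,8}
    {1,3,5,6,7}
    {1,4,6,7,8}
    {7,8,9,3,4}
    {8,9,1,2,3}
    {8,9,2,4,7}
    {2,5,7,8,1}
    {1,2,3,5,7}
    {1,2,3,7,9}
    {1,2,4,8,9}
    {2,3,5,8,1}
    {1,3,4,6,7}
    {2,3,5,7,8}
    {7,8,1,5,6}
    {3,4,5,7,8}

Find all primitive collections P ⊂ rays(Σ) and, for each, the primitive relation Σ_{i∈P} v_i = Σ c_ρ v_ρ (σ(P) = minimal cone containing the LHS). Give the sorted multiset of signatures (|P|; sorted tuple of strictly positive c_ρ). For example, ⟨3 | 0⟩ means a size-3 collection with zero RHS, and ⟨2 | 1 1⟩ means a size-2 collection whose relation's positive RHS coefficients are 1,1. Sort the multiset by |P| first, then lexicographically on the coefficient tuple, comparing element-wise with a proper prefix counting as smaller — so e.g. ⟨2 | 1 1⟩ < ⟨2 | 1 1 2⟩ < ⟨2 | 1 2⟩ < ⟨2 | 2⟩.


The 9 primitive collections of Σ (r=9, n=5):

  P={2,6}:  v_{2} + v_{6} = v_{1} — sig = ⟨2 | 1⟩
  P={5,9}:  v_{5} + v_{9} = v_{3} — sig = ⟨2 | 1⟩
  P={6,9}:  v_{6} + v_{9} = v_{1} + v_{3} + v_{4} — sig = ⟨2 | 1 1 1⟩
  P={2,4,5}:  v_{2} + v_{4} + v_{5} = 0 — sig = ⟨3 | 0⟩
  P={1,4,5}:  v_{1} + v_{4} + v_{5} = v_{6} — sig = ⟨3 | 1⟩
  P={2,3,4}:  v_{2} + v_{3} + v_{4} = v_{9} — sig = ⟨3 | 1⟩
  P={1,3,7,8}:  v_{1} + v_{3} + v_{7} + v_{8} = 0 — sig = ⟨4 | 0⟩
  P={1,7,8,9}:  v_{1} + v_{7} + v_{8} + v_{9} = v_{2} + v_{4} — sig = ⟨4 | 1 1⟩
  P={3,6,7,8}:  v_{3} + v_{6} + v_{7} + v_{8} = v_{4} + v_{5} — sig = ⟨4 | 1 1⟩

Signatures (|P|; sorted positive RHS coefficients), sorted:
    ⟨2 | 1⟩
    ⟨2 | 1⟩
    ⟨2 | 1 1 1⟩
    ⟨3 | 0⟩
    ⟨3 | 1⟩
    ⟨3 | 1⟩
    ⟨4 | 0⟩
    ⟨4 | 1 1⟩
    ⟨4 | 1 1⟩


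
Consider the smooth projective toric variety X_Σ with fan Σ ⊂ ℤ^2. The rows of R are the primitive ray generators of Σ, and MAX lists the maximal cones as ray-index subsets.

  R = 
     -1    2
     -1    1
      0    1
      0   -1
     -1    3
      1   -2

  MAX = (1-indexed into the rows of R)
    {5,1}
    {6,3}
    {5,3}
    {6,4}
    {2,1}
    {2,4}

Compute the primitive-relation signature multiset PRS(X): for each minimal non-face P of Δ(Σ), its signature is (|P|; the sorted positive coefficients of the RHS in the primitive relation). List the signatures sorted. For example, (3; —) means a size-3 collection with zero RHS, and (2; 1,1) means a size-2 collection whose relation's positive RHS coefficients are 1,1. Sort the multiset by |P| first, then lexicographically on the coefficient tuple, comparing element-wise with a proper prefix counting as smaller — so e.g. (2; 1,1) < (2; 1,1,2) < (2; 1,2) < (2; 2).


|primitive collections| = 9. Relations:

  P={1,6}:  v_{1} + v_{6} = 0  so sig = (2; —)
  P={3,4}:  v_{3} + v_{4} = 0  so sig = (2; —)
  P={1,3}:  v_{1} + v_{3} = v_{5}  so sig = (2; 1)
  P={1,4}:  v_{1} + v_{4} = v_{2}  so sig = (2; 1)
  P={2,3}:  v_{2} + v_{3} = v_{1}  so sig = (2; 1)
  P={2,6}:  v_{2} + v_{6} = v_{4}  so sig = (2; 1)
  P={4,5}:  v_{4} + v_{5} = v_{1}  so sig = (2; 1)
  P={5,6}:  v_{5} + v_{6} = v_{3}  so sig = (2; 1)
  P={2,5}:  v_{2} + v_{5} = 2·v_{1}  so sig = (2; 2)

Sorted signature multiset PRS(X):
    |P|=2: 9 collections, coeffs (), (), (1), (1), (1), (1), (1), (1), (2)


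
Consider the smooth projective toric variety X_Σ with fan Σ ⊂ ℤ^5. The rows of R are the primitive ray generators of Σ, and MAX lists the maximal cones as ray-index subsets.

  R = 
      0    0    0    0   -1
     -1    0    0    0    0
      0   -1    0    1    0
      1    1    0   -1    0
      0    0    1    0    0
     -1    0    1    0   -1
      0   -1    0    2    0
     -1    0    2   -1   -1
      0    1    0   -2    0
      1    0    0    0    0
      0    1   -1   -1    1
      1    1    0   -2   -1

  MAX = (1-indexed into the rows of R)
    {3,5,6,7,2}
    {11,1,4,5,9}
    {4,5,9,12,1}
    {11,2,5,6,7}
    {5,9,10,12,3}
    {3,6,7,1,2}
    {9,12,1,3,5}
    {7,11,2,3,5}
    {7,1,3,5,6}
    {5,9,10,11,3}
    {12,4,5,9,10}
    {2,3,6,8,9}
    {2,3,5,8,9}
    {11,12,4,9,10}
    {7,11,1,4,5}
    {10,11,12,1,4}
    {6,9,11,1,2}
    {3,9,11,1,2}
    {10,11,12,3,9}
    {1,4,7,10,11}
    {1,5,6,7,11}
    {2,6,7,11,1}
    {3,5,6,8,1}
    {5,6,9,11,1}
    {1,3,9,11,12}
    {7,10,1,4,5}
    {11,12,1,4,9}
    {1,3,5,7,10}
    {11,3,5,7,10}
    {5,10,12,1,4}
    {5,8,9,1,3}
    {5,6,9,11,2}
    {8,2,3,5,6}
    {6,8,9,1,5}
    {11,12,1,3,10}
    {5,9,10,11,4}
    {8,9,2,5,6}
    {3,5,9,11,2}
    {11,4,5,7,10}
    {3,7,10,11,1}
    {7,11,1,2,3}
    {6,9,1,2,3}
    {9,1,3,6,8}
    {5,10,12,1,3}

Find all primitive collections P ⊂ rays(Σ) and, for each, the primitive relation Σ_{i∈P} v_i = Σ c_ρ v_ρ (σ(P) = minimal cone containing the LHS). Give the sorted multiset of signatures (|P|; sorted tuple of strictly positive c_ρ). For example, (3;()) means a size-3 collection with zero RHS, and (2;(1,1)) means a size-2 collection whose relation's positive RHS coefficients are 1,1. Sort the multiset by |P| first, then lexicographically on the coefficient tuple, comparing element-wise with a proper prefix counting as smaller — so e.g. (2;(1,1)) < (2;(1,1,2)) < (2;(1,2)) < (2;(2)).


|primitive collections| = 22. Relations:

  P = {2,10}:  v_{2} + v_{10} = 0 ; sig = (2;())
  P = {7,9}:  v_{7} + v_{9} = 0 ; sig = (2;())
  P = {3,4}:  v_{3} + v_{4} = v_{10} ; sig = (2;(1))
  P = {2,12}:  v_{2} + v_{12} = v_{1} + v_{9} ; sig = (2;(1,1))
  P = {6,10}:  v_{6} + v_{10} = v_{1} + v_{5} ; sig = (2;(1,1))
  P = {7,12}:  v_{7} + v_{12} = v_{1} + v_{10} ; sig = (2;(1,1))
  P = {2,4}:  v_{2} + v_{4} = v_{1} + v_{5} + v_{11} ; sig = (2;(1,1,1))
  P = {7,8}:  v_{7} + v_{8} = v_{3} + v_{5} + v_{6} ; sig = (2;(1,1,1))
  P = {8,11}:  v_{8} + v_{11} = v_{2} + v_{5} + v_{9} ; sig = (2;(1,1,1))
  P = {8,10}:  v_{8} + v_{10} = v_{1} + v_{3} + 2·v_{5} + v_{9} ; sig = (2;(1,1,1,2))
  P = {4,8}:  v_{4} + v_{8} = v_{1} + 2·v_{5} + v_{9} ; sig = (2;(1,1,2))
  P = {6,12}:  v_{6} + v_{12} = 2·v_{1} + v_{5} + v_{9} ; sig = (2;(1,1,2))
  P = {4,6}:  v_{4} + v_{6} = 2·v_{1} + 2·v_{5} + v_{11} ; sig = (2;(1,2,2))
  P = {8,12}:  v_{8} + v_{12} = 2·v_{1} + v_{3} + 2·v_{5} + 2·v_{9} ; sig = (2;(1,2,2,2))
  P = {1,2,5}:  v_{1} + v_{2} + v_{5} = v_{6} ; sig = (3;(1))
  P = {1,9,10}:  v_{1} + v_{9} + v_{10} = v_{12} ; sig = (3;(1))
  P = {3,6,11}:  v_{3} + v_{6} + v_{11} = v_{2} ; sig = (3;(1))
  P = {5,11,12}:  v_{5} + v_{11} + v_{12} = v_{4} + v_{9} ; sig = (3;(1,1))
  P = {1,2,8}:  v_{1} + v_{2} + v_{8} = v_{3} + 2·v_{6} + v_{9} ; sig = (3;(1,1,2))
  P = {1,3,5,11}:  v_{1} + v_{3} + v_{5} + v_{11} = 0 ; sig = (4;())
  P = {1,5,10,11}:  v_{1} + v_{5} + v_{10} + v_{11} = v_{4} ; sig = (4;(1))
  P = {3,5,6,9}:  v_{3} + v_{5} + v_{6} + v_{9} = v_{8} ; sig = (4;(1))

Signatures (|P|; sorted positive RHS coefficients), sorted:
{ (2;()) ×2,  (2;(1)),  (2;(1,1)) ×3,  (2;(1,1,1)) ×3,  (2;(1,1,1,2)),  (2;(1,1,2)) ×2,  (2;(1,2,2)),  (2;(1,2,2,2)),  (3;(1)) ×3,  (3;(1,1)),  (3;(1,1,2)),  (4;()),  (4;(1)) ×2 }


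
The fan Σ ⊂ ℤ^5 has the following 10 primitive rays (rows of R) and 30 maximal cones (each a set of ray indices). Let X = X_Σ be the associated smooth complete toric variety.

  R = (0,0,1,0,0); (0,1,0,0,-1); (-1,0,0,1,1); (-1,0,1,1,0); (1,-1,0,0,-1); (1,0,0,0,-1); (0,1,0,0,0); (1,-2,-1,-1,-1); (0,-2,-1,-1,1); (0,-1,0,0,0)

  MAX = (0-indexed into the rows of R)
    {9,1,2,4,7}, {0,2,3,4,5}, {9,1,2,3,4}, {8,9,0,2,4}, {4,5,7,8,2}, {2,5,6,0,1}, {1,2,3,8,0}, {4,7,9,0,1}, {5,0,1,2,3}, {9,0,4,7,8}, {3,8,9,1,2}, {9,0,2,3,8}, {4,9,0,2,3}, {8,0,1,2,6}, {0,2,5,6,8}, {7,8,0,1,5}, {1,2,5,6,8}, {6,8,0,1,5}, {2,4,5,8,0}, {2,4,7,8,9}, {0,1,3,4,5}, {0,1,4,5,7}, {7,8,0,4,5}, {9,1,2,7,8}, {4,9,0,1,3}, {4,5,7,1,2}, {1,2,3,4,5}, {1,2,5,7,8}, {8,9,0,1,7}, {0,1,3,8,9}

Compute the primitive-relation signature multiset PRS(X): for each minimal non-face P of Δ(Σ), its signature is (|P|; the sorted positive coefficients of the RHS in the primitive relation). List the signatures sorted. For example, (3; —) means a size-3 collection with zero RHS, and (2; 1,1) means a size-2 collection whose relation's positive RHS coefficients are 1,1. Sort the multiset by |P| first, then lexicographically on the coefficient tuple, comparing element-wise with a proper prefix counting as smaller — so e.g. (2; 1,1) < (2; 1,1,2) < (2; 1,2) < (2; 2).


Σ has 13 primitive collections:

  P = {6,9}:  v_{6} + v_{9} = 0  →  sig = (2; —)
  P = {4,6}:  v_{4} + v_{6} = v_{5}  →  sig = (2; 1)
  P = {5,9}:  v_{5} + v_{9} = v_{4}  →  sig = (2; 1)
  P = {3,6}:  v_{3} + v_{6} = v_{0} + v_{1} + v_{2}  →  sig = (2; 1,1,1)
  P = {6,7}:  v_{6} + v_{7} = v_{1} + v_{5} + v_{8}  →  sig = (2; 1,1,1)
  P = {3,7}:  v_{3} + v_{7} = v_{1} + 3·v_{9}  →  sig = (2; 1,3)
  P = {1,4,8}:  v_{1} + v_{4} + v_{8} = v_{7}  →  sig = (3; 1)
  P = {0,2,7}:  v_{0} + v_{2} + v_{7} = 2·v_{9}  →  sig = (3; 2)
  P = {3,5,8}:  v_{3} + v_{5} + v_{8} = 2·v_{9}  →  sig = (3; 2)
  P = {3,4,8}:  v_{3} + v_{4} + v_{8} = 3·v_{9}  →  sig = (3; 3)
  P = {0,1,2,9}:  v_{0} + v_{1} + v_{2} + v_{9} = v_{3}  →  sig = (4; 1)
  P = {0,1,2,4}:  v_{0} + v_{1} + v_{2} + v_{4} = v_{3} + v_{5}  →  sig = (4; 1,1)
  P = {0,1,2,5,8}:  v_{0} + v_{1} + v_{2} + v_{5} + v_{8} = v_{9}  →  sig = (5; 1)

so the primitive-relation signature multiset is
[(2; —), (2; 1), (2; 1), (2; 1,1,1), (2; 1,1,1), (2; 1,3), (3; 1), (3; 2), (3; 2), (3; 3), (4; 1), (4; 1,1), (5; 1)]


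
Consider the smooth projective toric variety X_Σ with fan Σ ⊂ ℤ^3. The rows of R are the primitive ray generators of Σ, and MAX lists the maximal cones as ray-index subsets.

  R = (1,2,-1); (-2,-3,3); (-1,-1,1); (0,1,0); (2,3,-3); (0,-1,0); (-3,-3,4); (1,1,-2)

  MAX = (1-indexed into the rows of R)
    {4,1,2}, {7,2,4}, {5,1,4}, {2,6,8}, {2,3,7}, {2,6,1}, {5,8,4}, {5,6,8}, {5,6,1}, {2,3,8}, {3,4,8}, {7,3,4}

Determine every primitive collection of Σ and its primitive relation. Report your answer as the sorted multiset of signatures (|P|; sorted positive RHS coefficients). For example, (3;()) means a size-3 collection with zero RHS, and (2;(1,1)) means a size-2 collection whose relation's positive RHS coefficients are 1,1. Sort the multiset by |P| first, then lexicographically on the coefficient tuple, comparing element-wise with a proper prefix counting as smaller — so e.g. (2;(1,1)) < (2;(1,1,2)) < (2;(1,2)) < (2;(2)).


Minimal non-faces — 12 found among 8 rays, 12 max cones:

  P={2,5}:  v_{2} + v_{5} = 0 ; sig = (2;())
  P={4,6}:  v_{4} + v_{6} = 0 ; sig = (2;())
  P={1,3}:  v_{1} + v_{3} = v_{4} ; sig = (2;(1))
  P={1,8}:  v_{1} + v_{8} = v_{5} ; sig = (2;(1))
  P={3,5}:  v_{3} + v_{5} = v_{4} + v_{8} ; sig = (2;(1,1))
  P={3,6}:  v_{3} + v_{6} = v_{2} + v_{8} ; sig = (2;(1,1))
  P={5,7}:  v_{5} + v_{7} = v_{3} + v_{4} ; sig = (2;(1,1))
  P={6,7}:  v_{6} + v_{7} = v_{2} + v_{3} ; sig = (2;(1,1))
  P={1,7}:  v_{1} + v_{7} = v_{2} + 2·v_{4} ; sig = (2;(1,2))
  P={7,8}:  v_{7} + v_{8} = 2·v_{3} ; sig = (2;(2))
  P={2,3,4}:  v_{2} + v_{3} + v_{4} = v_{7} ; sig = (3;(1))
  P={2,4,8}:  v_{2} + v_{4} + v_{8} = v_{3} ; sig = (3;(1))

so the primitive-relation signature multiset is
    (2;())
    (2;())
    (2;(1))
    (2;(1))
    (2;(1,1))
    (2;(1,1))
    (2;(1,1))
    (2;(1,1))
    (2;(1,2))
    (2;(2))
    (3;(1))
    (3;(1))


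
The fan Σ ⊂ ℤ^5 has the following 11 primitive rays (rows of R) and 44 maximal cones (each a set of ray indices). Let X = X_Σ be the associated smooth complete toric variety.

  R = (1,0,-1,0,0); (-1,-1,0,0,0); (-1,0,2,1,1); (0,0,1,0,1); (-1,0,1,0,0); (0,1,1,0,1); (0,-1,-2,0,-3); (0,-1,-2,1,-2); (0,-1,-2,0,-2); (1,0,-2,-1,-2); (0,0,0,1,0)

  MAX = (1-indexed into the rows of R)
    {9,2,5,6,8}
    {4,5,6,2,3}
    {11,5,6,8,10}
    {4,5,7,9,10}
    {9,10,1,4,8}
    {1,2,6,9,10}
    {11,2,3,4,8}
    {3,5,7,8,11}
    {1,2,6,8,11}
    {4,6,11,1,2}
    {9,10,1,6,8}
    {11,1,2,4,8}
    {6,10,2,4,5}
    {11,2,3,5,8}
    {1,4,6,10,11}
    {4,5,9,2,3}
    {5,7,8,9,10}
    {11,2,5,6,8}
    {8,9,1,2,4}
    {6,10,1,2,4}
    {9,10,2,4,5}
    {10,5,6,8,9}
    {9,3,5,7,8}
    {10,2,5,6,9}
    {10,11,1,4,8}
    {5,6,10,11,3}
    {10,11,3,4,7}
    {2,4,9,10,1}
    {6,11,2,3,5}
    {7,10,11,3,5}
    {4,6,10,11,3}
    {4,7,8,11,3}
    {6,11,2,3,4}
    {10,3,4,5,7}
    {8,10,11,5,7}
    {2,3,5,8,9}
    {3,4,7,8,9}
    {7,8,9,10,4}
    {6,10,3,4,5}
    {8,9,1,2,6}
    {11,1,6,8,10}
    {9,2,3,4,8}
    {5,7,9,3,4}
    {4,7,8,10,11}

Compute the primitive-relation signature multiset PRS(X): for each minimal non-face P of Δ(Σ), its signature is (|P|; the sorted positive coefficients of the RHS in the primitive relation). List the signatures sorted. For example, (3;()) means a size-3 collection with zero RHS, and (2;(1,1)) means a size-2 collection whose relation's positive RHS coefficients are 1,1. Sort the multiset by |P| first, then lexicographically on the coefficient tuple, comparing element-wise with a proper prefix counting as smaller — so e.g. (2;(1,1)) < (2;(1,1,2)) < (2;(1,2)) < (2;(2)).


17 minimal non-faces of Δ(Σ) (on 11 rays):

  P = {1,5}:  v_{1} + v_{5} = 0 ; sig = (2;())
  P = {9,11}:  v_{9} + v_{11} = v_{8} ; sig = (2;(1))
  P = {1,3}:  v_{1} + v_{3} = v_{4} + v_{11} ; sig = (2;(1,1))
  P = {1,7}:  v_{1} + v_{7} = v_{4} + v_{8} + v_{10} ; sig = (2;(1,1,1))
  P = {6,7}:  v_{6} + v_{7} = v_{5} + v_{10} + v_{11} ; sig = (2;(1,1,1))
  P = {2,7}:  v_{2} + v_{7} = v_{4} + v_{5} + 2·v_{9} ; sig = (2;(1,1,2))
  P = {4,6,9}:  v_{4} + v_{6} + v_{9} = 0 ; sig = (3;())
  P = {2,10,11}:  v_{2} + v_{10} + v_{11} = v_{9} ; sig = (3;(1))
  P = {3,9,10}:  v_{3} + v_{9} + v_{10} = v_{7} ; sig = (3;(1))
  P = {4,5,11}:  v_{4} + v_{5} + v_{11} = v_{3} ; sig = (3;(1))
  P = {4,6,8}:  v_{4} + v_{6} + v_{8} = v_{11} ; sig = (3;(1))
  P = {3,6,9}:  v_{3} + v_{6} + v_{9} = v_{5} + v_{11} ; sig = (3;(1,1))
  P = {3,8,10}:  v_{3} + v_{8} + v_{10} = v_{7} + v_{11} ; sig = (3;(1,1))
  P = {4,5,8}:  v_{4} + v_{5} + v_{8} = v_{3} + v_{9} ; sig = (3;(1,1))
  P = {2,3,10}:  v_{2} + v_{3} + v_{10} = v_{4} + v_{5} + v_{9} ; sig = (3;(1,1,1))
  P = {3,6,8}:  v_{3} + v_{6} + v_{8} = v_{5} + 2·v_{11} ; sig = (3;(1,2))
  P = {2,8,10}:  v_{2} + v_{8} + v_{10} = 2·v_{9} ; sig = (3;(2))

Signatures (|P|; sorted positive RHS coefficients), sorted:
[(2;()), (2;(1)), (2;(1,1)), (2;(1,1,1)), (2;(1,1,1)), (2;(1,1,2)), (3;()), (3;(1)), (3;(1)), (3;(1)), (3;(1)), (3;(1,1)), (3;(1,1)), (3;(1,1)), (3;(1,1,1)), (3;(1,2)), (3;(2))]


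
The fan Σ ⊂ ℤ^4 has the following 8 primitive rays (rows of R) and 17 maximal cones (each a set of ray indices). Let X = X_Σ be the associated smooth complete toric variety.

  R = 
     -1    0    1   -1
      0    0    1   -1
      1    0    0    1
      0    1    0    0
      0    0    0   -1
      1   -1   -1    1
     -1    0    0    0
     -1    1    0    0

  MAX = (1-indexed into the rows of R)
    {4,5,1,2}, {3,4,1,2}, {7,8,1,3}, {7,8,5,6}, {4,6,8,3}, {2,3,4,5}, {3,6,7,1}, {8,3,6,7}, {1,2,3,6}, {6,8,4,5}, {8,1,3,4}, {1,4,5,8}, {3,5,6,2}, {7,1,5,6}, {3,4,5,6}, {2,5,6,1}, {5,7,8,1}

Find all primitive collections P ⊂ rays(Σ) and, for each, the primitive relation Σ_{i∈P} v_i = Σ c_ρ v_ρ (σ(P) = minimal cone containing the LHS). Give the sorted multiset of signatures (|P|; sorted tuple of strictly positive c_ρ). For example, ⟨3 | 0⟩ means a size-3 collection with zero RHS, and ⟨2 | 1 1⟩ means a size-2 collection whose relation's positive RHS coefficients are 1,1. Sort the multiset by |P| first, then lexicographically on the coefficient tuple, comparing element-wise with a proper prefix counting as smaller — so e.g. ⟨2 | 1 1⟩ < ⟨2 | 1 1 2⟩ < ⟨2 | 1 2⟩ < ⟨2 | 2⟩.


Minimal non-faces — 9 found among 8 rays, 17 max cones:

  P = {2,7}:  v_{2} + v_{7} = v_{1} ; sig = ⟨2 | 1⟩
  P = {4,7}:  v_{4} + v_{7} = v_{8} ; sig = ⟨2 | 1⟩
  P = {2,8}:  v_{2} + v_{8} = v_{1} + v_{4} ; sig = ⟨2 | 1 1⟩
  P = {1,4,6}:  v_{1} + v_{4} + v_{6} = 0 ; sig = ⟨3 | 0⟩
  P = {3,5,7}:  v_{3} + v_{5} + v_{7} = 0 ; sig = ⟨3 | 0⟩
  P = {1,3,5}:  v_{1} + v_{3} + v_{5} = v_{2} ; sig = ⟨3 | 1⟩
  P = {1,6,8}:  v_{1} + v_{6} + v_{8} = v_{7} ; sig = ⟨3 | 1⟩
  P = {3,5,8}:  v_{3} + v_{5} + v_{8} = v_{4} ; sig = ⟨3 | 1⟩
  P = {2,4,6}:  v_{2} + v_{4} + v_{6} = v_{3} + v_{5} ; sig = ⟨3 | 1 1⟩

Sorted signature multiset PRS(X):
{ ⟨2 | 1⟩ ×2,  ⟨2 | 1 1⟩,  ⟨3 | 0⟩ ×2,  ⟨3 | 1⟩ ×3,  ⟨3 | 1 1⟩ }


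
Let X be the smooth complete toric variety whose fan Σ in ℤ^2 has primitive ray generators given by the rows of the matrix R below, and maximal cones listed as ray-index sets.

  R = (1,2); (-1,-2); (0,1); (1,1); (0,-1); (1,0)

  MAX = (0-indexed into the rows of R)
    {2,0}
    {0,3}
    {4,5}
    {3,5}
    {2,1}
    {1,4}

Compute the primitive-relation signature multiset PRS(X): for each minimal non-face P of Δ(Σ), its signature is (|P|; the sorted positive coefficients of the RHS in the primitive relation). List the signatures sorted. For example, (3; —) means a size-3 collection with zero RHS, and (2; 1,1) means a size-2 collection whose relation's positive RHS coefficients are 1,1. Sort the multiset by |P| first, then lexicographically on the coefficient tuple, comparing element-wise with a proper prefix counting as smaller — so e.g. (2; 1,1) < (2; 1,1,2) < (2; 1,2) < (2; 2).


Σ has 9 primitive collections:

  • {0,1}:  v_{0} + v_{1} = 0  so sig = (2; —)
  • {2,4}:  v_{2} + v_{4} = 0  so sig = (2; —)
  • {0,4}:  v_{0} + v_{4} = v_{3}  so sig = (2; 1)
  • {1,3}:  v_{1} + v_{3} = v_{4}  so sig = (2; 1)
  • {2,3}:  v_{2} + v_{3} = v_{0}  so sig = (2; 1)
  • {2,5}:  v_{2} + v_{5} = v_{3}  so sig = (2; 1)
  • {3,4}:  v_{3} + v_{4} = v_{5}  so sig = (2; 1)
  • {0,5}:  v_{0} + v_{5} = 2·v_{3}  so sig = (2; 2)
  • {1,5}:  v_{1} + v_{5} = 2·v_{4}  so sig = (2; 2)

so the primitive-relation signature multiset is
[(2; —), (2; —), (2; 1), (2; 1), (2; 1), (2; 1), (2; 1), (2; 2), (2; 2)]


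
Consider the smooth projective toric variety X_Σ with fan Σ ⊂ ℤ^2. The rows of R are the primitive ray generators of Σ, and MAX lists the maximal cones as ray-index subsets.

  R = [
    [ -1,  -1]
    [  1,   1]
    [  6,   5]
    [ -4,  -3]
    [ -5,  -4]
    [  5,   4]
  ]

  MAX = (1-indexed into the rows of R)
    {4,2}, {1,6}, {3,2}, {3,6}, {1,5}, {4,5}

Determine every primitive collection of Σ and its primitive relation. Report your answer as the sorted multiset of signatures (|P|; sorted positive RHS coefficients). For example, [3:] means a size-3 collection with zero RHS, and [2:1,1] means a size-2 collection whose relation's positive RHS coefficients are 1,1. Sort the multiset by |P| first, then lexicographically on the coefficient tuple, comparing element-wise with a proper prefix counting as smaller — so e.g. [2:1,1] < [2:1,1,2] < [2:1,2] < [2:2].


Δ(Σ) — 6 vertices, 9 min non-faces:

  • {1,2}:  v_{1} + v_{2} = 0  →  sig = [2:]
  • {5,6}:  v_{5} + v_{6} = 0  →  sig = [2:]
  • {1,3}:  v_{1} + v_{3} = v_{6}  →  sig = [2:1]
  • {1,4}:  v_{1} + v_{4} = v_{5}  →  sig = [2:1]
  • {2,5}:  v_{2} + v_{5} = v_{4}  →  sig = [2:1]
  • {2,6}:  v_{2} + v_{6} = v_{3}  →  sig = [2:1]
  • {3,5}:  v_{3} + v_{5} = v_{2}  →  sig = [2:1]
  • {4,6}:  v_{4} + v_{6} = v_{2}  →  sig = [2:1]
  • {3,4}:  v_{3} + v_{4} = 2·v_{2}  →  sig = [2:2]

so the primitive-relation signature multiset is
{ [2:] ×2,  [2:1] ×6,  [2:2] }


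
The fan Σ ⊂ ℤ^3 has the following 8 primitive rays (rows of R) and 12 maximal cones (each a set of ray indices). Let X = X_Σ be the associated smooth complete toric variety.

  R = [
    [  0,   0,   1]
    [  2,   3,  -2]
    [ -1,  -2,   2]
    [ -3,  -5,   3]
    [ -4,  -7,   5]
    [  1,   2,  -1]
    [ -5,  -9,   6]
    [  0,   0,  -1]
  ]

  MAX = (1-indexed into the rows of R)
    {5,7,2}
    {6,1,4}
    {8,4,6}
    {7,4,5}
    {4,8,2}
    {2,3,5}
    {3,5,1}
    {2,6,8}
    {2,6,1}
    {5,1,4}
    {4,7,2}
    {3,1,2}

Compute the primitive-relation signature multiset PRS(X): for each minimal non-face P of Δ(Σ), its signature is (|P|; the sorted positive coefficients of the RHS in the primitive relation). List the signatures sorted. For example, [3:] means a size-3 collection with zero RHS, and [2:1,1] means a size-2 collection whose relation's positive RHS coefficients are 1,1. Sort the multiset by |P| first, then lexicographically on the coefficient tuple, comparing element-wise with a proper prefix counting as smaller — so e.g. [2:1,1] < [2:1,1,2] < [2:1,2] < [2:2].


Primitive collections (14):

  P = {1,8}:  v_{1} + v_{8} = 0  ⇒ sig = [2:]
  P = {3,4}:  v_{3} + v_{4} = v_{5}  ⇒ sig = [2:1]
  P = {3,6}:  v_{3} + v_{6} = v_{1}  ⇒ sig = [2:1]
  P = {6,7}:  v_{6} + v_{7} = v_{5}  ⇒ sig = [2:1]
  P = {1,7}:  v_{1} + v_{7} = v_{3} + v_{5}  ⇒ sig = [2:1,1]
  P = {3,8}:  v_{3} + v_{8} = v_{2} + v_{4}  ⇒ sig = [2:1,1]
  P = {5,6}:  v_{5} + v_{6} = v_{1} + v_{4}  ⇒ sig = [2:1,1]
  P = {3,7}:  v_{3} + v_{7} = v_{2} + 2·v_{5}  ⇒ sig = [2:1,2]
  P = {5,8}:  v_{5} + v_{8} = v_{2} + 2·v_{4}  ⇒ sig = [2:1,2]
  P = {7,8}:  v_{7} + v_{8} = 2·v_{2} + 3·v_{4}  ⇒ sig = [2:2,3]
  P = {2,4,6}:  v_{2} + v_{4} + v_{6} = 0  ⇒ sig = [3:]
  P = {1,2,4}:  v_{1} + v_{2} + v_{4} = v_{3}  ⇒ sig = [3:1]
  P = {2,4,5}:  v_{2} + v_{4} + v_{5} = v_{7}  ⇒ sig = [3:1]
  P = {1,2,5}:  v_{1} + v_{2} + v_{5} = 2·v_{3}  ⇒ sig = [3:2]

Sorted signature multiset PRS(X):
    [2:]
    [2:1]
    [2:1]
    [2:1]
    [2:1,1]
    [2:1,1]
    [2:1,1]
    [2:1,2]
    [2:1,2]
    [2:2,3]
    [3:]
    [3:1]
    [3:1]
    [3:2]
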